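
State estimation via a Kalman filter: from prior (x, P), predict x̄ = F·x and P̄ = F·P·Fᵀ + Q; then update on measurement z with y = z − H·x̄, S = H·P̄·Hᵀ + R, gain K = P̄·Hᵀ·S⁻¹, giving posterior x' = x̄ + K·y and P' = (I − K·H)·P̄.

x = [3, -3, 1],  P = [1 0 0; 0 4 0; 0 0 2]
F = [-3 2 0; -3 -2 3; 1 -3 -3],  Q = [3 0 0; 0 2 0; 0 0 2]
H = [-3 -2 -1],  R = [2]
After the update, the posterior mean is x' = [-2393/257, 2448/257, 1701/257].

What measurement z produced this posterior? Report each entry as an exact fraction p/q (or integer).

z = [2]

x̄ = F·x = [-15, 0, 9]
P̄ = F·P·Fᵀ + Q = [28 -7 -27; -7 45 3; -27 3 57]
S = H·P̄·Hᵀ + R = [257]
K = P̄·Hᵀ·S⁻¹ = [-43/257; -72/257; 18/257]
x' − x̄ = [1462/257, 2448/257, -612/257] = K·y
y = (KᵀK)⁻¹·Kᵀ·(x' − x̄) = [-34]
z = y + H·x̄ = [-34] + [36] = [2]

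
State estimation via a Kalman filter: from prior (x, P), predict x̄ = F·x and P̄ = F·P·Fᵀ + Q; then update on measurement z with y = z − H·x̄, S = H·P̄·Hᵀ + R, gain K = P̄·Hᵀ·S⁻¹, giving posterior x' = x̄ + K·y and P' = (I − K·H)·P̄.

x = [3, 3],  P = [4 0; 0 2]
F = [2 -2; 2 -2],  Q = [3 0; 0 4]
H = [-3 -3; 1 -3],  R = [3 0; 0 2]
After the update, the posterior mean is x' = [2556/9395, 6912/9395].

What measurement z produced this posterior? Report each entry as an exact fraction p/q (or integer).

x̄ = F·x = [0, 0]
P̄ = F·P·Fᵀ + Q = [27 24; 24 28]
S = H·P̄·Hᵀ + R = [930 315; 315 137]
K = P̄·Hᵀ·S⁻¹ = [-2262/9395 423/1879; -824/9395 -444/1879]
x' − x̄ = [2556/9395, 6912/9395] = K·y
y = (KᵀK)⁻¹·Kᵀ·(x' − x̄) = [-3, -2]
z = y + H·x̄ = [-3, -2] + [0, 0] = [-3, -2]

z = [-3, -2]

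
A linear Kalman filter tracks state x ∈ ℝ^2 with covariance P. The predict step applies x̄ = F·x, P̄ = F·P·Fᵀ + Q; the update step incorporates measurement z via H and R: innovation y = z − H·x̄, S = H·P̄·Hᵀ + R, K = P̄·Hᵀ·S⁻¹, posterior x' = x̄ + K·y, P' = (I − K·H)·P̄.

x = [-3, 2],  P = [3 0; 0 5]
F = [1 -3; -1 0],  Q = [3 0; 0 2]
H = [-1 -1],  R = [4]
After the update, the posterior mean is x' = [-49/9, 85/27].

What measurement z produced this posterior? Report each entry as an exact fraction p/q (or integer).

z = [2]

x̄ = F·x = [-9, 3]
P̄ = F·P·Fᵀ + Q = [51 -3; -3 5]
S = H·P̄·Hᵀ + R = [54]
K = P̄·Hᵀ·S⁻¹ = [-8/9; -1/27]
x' − x̄ = [32/9, 4/27] = K·y
y = (KᵀK)⁻¹·Kᵀ·(x' − x̄) = [-4]
z = y + H·x̄ = [-4] + [6] = [2]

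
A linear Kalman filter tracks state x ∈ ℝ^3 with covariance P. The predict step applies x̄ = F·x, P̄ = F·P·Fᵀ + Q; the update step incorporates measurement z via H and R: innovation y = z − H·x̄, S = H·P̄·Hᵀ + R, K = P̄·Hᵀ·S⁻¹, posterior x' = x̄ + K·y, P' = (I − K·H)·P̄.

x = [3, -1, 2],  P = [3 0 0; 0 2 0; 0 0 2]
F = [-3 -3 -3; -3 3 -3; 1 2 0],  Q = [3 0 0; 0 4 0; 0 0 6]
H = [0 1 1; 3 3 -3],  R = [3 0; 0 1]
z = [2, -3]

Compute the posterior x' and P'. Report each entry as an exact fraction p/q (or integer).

x' = [-48826/57583, 119842/172749, 147839/172749]
P' = [378486/57583 -209777/57583 165287/57583; -209777/57583 475046/172749 -158828/172749; 165287/57583 -158828/172749 341408/172749]

x̄ = F·x = [-12, -18, 1]
P̄ = F·P·Fᵀ + Q = [66 27 -21; 27 67 3; -21 3 17]
y = z − H·x̄ = [19, 90]
S = H·P̄·Hᵀ + R = [93 168; 168 2161]
K = P̄·Hᵀ·S⁻¹ = [-14830/57583 10266/57583; 105406/172749 4543/57583; 60860/172749 -4375/57583]
x' = x̄ + K·y = [-48826/57583, 119842/172749, 147839/172749]
P' = (I − K·H)·P̄ = [378486/57583 -209777/57583 165287/57583; -209777/57583 475046/172749 -158828/172749; 165287/57583 -158828/172749 341408/172749]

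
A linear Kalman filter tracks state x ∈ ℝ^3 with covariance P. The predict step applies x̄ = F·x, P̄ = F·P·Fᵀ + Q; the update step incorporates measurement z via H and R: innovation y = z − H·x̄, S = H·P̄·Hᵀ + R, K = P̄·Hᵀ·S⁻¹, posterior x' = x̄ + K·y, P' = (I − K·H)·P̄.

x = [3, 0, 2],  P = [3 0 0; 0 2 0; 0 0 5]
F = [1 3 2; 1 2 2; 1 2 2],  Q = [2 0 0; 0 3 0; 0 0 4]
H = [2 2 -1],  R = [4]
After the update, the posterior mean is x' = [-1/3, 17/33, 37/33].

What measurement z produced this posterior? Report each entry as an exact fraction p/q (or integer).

z = [-1]

x̄ = F·x = [7, 7, 7]
P̄ = F·P·Fᵀ + Q = [43 35 35; 35 34 31; 35 31 35]
S = H·P̄·Hᵀ + R = [363]
K = P̄·Hᵀ·S⁻¹ = [1/3; 107/363; 97/363]
x' − x̄ = [-22/3, -214/33, -194/33] = K·y
y = (KᵀK)⁻¹·Kᵀ·(x' − x̄) = [-22]
z = y + H·x̄ = [-22] + [21] = [-1]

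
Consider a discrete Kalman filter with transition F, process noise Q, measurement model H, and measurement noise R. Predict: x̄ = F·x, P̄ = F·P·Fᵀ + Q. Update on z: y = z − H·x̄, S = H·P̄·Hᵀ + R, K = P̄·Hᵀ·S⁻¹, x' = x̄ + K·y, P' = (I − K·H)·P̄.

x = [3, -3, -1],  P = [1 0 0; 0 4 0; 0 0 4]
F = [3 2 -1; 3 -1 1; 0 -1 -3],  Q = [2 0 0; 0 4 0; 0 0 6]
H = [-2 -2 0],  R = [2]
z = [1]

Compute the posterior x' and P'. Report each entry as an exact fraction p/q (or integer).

x' = [-16/3, 5, 22/3]
P' = [1315/93 -429/31 596/93; -429/31 435/31 -200/31; 596/93 -200/31 4246/93]

x̄ = F·x = [4, 11, 6]
P̄ = F·P·Fᵀ + Q = [31 -3 4; -3 21 -8; 4 -8 46]
y = z − H·x̄ = [31]
S = H·P̄·Hᵀ + R = [186]
K = P̄·Hᵀ·S⁻¹ = [-28/93; -6/31; 4/93]
x' = x̄ + K·y = [-16/3, 5, 22/3]
P' = (I − K·H)·P̄ = [1315/93 -429/31 596/93; -429/31 435/31 -200/31; 596/93 -200/31 4246/93]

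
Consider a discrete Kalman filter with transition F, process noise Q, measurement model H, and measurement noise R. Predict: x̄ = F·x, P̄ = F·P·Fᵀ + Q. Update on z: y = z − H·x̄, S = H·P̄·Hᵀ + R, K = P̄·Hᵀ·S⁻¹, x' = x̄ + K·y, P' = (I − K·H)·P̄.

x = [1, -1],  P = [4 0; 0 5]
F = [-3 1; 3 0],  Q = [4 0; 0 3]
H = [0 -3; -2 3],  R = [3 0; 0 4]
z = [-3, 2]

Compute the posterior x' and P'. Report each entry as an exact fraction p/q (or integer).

x' = [16/131, 114/131]
P' = [9819/6943 2610/6943; 2610/6943 1992/6943]

x̄ = F·x = [-4, 3]
P̄ = F·P·Fᵀ + Q = [45 -36; -36 39]
y = z − H·x̄ = [6, -15]
S = H·P̄·Hᵀ + R = [354 -567; -567 967]
K = P̄·Hᵀ·S⁻¹ = [-2610/6943 -2952/6943; -1992/6943 189/6943]
x' = x̄ + K·y = [16/131, 114/131]
P' = (I − K·H)·P̄ = [9819/6943 2610/6943; 2610/6943 1992/6943]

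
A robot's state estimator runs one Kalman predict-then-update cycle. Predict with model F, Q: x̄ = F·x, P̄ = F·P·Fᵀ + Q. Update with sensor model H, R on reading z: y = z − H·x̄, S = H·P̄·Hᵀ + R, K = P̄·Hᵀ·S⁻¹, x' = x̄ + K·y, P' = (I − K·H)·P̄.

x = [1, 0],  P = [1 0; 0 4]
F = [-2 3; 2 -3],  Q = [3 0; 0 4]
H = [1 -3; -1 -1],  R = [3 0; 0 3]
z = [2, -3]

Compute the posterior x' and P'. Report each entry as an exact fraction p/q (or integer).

x̄ = F·x = [-2, 2]
P̄ = F·P·Fᵀ + Q = [43 -40; -40 44]
y = z − H·x̄ = [10, -3]
S = H·P̄·Hᵀ + R = [682 9; 9 10]
K = P̄·Hᵀ·S⁻¹ = [1657/6739 -3513/6739; -1684/6739 -1180/6739]
x' = x̄ + K·y = [13631/6739, 178/6739]
P' = (I − K·H)·P̄ = [9147/6739 1392/6739; 1392/6739 2148/6739]

x' = [13631/6739, 178/6739]
P' = [9147/6739 1392/6739; 1392/6739 2148/6739]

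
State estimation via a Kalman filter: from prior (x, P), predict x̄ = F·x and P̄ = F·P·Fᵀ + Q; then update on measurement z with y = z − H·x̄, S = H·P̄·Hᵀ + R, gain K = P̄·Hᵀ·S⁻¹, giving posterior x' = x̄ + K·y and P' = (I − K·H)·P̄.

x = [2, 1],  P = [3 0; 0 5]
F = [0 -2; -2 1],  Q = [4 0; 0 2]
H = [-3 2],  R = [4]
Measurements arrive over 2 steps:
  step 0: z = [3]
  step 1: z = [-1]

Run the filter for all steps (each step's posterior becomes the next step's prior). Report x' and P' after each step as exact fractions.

step 0: x' = [-277/104, -261/104], P' = [95/26 131/26; 131/26 205/26]
step 1: x' = [4059/1876, 5041/1876], P' = [1110/469 1347/469; 1347/469 2006/469]

step 0: x̄ = F·x = [-2, -3]
step 0: P̄ = F·P·Fᵀ + Q = [24 -10; -10 19]
step 0: y = z − H·x̄ = [3]
step 0: S = H·P̄·Hᵀ + R = [416]
step 0: K = P̄·Hᵀ·S⁻¹ = [-23/104; 17/104]
step 0: x' = x̄ + K·y = [-277/104, -261/104]
step 0: P' = (I − K·H)·P̄ = [95/26 131/26; 131/26 205/26]
step 1: x̄ = F·x = [261/52, 293/104]
step 1: P̄ = F·P·Fᵀ + Q = [462/13 57/13; 57/13 113/26]
step 1: y = z − H·x̄ = [219/26]
step 1: S = H·P̄·Hᵀ + R = [3752/13]
step 1: K = P̄·Hᵀ·S⁻¹ = [-159/469; -29/1876]
step 1: x' = x̄ + K·y = [4059/1876, 5041/1876]
step 1: P' = (I − K·H)·P̄ = [1110/469 1347/469; 1347/469 2006/469]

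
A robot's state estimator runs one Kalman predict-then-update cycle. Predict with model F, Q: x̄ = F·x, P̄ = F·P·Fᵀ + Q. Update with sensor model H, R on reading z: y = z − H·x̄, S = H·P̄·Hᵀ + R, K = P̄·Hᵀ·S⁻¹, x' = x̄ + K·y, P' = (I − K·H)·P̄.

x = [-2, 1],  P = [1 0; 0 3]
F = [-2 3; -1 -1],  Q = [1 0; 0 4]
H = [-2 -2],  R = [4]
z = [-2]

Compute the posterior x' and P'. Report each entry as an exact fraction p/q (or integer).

x̄ = F·x = [7, 1]
P̄ = F·P·Fᵀ + Q = [32 -7; -7 8]
y = z − H·x̄ = [14]
S = H·P̄·Hᵀ + R = [108]
K = P̄·Hᵀ·S⁻¹ = [-25/54; -1/54]
x' = x̄ + K·y = [14/27, 20/27]
P' = (I − K·H)·P̄ = [239/27 -214/27; -214/27 215/27]

x' = [14/27, 20/27]
P' = [239/27 -214/27; -214/27 215/27]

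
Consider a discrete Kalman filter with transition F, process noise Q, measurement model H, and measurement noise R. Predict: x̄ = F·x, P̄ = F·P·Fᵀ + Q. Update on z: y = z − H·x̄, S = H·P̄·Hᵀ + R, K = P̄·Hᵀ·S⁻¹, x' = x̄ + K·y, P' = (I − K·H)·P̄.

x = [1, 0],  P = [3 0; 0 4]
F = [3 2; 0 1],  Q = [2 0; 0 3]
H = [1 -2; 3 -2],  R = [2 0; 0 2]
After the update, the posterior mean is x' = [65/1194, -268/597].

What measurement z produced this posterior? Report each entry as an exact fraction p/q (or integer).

z = [1, 1]

x̄ = F·x = [3, 0]
P̄ = F·P·Fᵀ + Q = [45 8; 8 7]
S = H·P̄·Hᵀ + R = [43 99; 99 339]
K = P̄·Hᵀ·S⁻¹ = [-325/796 1123/2388; -126/199 128/597]
x' − x̄ = [-3517/1194, -268/597] = K·y
y = (KᵀK)⁻¹·Kᵀ·(x' − x̄) = [-2, -8]
z = y + H·x̄ = [-2, -8] + [3, 9] = [1, 1]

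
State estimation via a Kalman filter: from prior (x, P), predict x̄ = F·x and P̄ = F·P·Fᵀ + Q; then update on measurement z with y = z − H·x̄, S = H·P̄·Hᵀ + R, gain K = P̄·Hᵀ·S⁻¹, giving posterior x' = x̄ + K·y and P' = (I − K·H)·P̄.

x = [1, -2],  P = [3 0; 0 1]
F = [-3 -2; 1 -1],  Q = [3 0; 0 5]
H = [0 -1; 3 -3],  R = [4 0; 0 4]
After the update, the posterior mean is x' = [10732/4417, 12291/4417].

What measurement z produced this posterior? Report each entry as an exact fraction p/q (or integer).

x̄ = F·x = [1, 3]
P̄ = F·P·Fᵀ + Q = [34 -7; -7 9]
S = H·P̄·Hᵀ + R = [13 48; 48 517]
K = P̄·Hᵀ·S⁻¹ = [-2285/4417 1263/4417; -2349/4417 -192/4417]
x' − x̄ = [6315/4417, -960/4417] = K·y
y = (KᵀK)⁻¹·Kᵀ·(x' − x̄) = [0, 5]
z = y + H·x̄ = [0, 5] + [-3, -6] = [-3, -1]

z = [-3, -1]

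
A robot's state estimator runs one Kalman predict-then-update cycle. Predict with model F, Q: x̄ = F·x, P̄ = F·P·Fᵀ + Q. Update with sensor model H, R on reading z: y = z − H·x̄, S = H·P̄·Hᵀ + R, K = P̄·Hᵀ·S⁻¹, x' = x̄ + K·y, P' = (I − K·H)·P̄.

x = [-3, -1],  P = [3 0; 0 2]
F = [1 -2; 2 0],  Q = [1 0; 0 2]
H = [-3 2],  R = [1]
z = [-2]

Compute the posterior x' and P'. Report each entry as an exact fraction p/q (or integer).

x' = [-87/31, -488/93]
P' = [180/31 266/31; 266/31 1202/93]

x̄ = F·x = [-1, -6]
P̄ = F·P·Fᵀ + Q = [12 6; 6 14]
y = z − H·x̄ = [7]
S = H·P̄·Hᵀ + R = [93]
K = P̄·Hᵀ·S⁻¹ = [-8/31; 10/93]
x' = x̄ + K·y = [-87/31, -488/93]
P' = (I − K·H)·P̄ = [180/31 266/31; 266/31 1202/93]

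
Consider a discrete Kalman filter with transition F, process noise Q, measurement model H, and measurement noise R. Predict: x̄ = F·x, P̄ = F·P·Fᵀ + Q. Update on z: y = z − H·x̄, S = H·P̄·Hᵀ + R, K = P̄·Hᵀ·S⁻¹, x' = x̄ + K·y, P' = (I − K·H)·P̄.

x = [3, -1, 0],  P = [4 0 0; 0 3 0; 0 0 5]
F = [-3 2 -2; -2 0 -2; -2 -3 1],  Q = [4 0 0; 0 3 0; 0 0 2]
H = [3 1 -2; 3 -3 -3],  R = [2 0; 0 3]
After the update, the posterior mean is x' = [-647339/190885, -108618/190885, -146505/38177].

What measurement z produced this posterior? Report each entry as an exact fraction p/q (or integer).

z = [-3, 3]

x̄ = F·x = [-11, -6, -3]
P̄ = F·P·Fᵀ + Q = [72 44 -4; 44 39 6; -4 6 50]
S = H·P̄·Hᵀ + R = [1177 645; 645 840]
K = P̄·Hᵀ·S⁻¹ = [10880/38177 -19956/190885; 9033/38177 -35362/190885; 1804/38177 -9566/38177]
x' − x̄ = [1452396/190885, 1036692/190885, -31974/38177] = K·y
y = (KᵀK)⁻¹·Kᵀ·(x' − x̄) = [30, 9]
z = y + H·x̄ = [30, 9] + [-33, -6] = [-3, 3]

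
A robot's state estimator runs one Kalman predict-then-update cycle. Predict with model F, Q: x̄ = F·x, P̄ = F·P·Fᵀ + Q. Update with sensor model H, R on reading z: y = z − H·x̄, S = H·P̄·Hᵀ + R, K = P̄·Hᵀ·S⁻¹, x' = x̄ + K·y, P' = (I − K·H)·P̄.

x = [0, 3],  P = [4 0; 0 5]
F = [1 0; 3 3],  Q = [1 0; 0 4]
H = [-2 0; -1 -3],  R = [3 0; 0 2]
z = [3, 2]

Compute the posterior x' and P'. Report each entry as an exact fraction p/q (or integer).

x̄ = F·x = [0, 9]
P̄ = F·P·Fᵀ + Q = [5 12; 12 85]
y = z − H·x̄ = [3, 29]
S = H·P̄·Hᵀ + R = [23 82; 82 844]
K = P̄·Hᵀ·S⁻¹ = [-2539/6344 -123/12688; 63/488 -321/976]
x' = x̄ + K·y = [-18801/12688, -147/976]
P' = (I − K·H)·P̄ = [7617/12688 -189/976; -189/976 277/976]

x' = [-18801/12688, -147/976]
P' = [7617/12688 -189/976; -189/976 277/976]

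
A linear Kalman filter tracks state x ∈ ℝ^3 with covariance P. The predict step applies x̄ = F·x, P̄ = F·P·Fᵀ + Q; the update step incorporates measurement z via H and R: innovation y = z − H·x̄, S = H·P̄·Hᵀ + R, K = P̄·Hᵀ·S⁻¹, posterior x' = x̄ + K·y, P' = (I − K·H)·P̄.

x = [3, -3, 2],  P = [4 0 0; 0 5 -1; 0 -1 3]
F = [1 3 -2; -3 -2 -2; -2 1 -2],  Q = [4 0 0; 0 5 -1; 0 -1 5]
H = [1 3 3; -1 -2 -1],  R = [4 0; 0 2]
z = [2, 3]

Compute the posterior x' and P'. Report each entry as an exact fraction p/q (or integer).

x' = [-11106/1063, 4913/1063, -921/1063]
P' = [205034/3189 -128206/3189 19270/1063; -128206/3189 84950/3189 -13856/1063; 19270/1063 -13856/1063 7856/1063]

x̄ = F·x = [-10, -7, -13]
P̄ = F·P·Fᵀ + Q = [77 -28 27; -28 65 23; 27 23 42]
y = z − H·x̄ = [72, -34]
S = H·P̄·Hᵀ + R = [1452 -768; -768 415]
K = P̄·Hᵀ·S⁻¹ = [-3077/6378 -1072/1063; 485/3189 -21/1063; 635/2126 293/1063]
x' = x̄ + K·y = [-11106/1063, 4913/1063, -921/1063]
P' = (I − K·H)·P̄ = [205034/3189 -128206/3189 19270/1063; -128206/3189 84950/3189 -13856/1063; 19270/1063 -13856/1063 7856/1063]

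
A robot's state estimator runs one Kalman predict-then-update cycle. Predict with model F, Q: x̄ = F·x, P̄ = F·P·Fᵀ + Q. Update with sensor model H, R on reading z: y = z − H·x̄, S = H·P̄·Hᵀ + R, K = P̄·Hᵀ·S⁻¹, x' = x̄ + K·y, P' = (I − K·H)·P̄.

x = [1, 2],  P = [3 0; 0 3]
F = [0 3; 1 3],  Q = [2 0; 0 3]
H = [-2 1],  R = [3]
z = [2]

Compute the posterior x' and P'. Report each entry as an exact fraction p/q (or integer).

x̄ = F·x = [6, 7]
P̄ = F·P·Fᵀ + Q = [29 27; 27 33]
y = z − H·x̄ = [7]
S = H·P̄·Hᵀ + R = [44]
K = P̄·Hᵀ·S⁻¹ = [-31/44; -21/44]
x' = x̄ + K·y = [47/44, 161/44]
P' = (I − K·H)·P̄ = [315/44 537/44; 537/44 1011/44]

x' = [47/44, 161/44]
P' = [315/44 537/44; 537/44 1011/44]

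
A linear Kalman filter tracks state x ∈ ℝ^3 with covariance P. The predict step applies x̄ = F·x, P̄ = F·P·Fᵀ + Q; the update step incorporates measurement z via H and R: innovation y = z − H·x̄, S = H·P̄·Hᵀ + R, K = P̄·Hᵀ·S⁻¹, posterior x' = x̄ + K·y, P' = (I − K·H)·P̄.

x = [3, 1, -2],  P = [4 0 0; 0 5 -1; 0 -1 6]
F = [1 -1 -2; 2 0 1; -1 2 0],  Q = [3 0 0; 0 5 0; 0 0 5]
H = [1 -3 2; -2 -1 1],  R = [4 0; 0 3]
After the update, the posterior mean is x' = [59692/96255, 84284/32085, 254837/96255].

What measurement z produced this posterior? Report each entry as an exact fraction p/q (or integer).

z = [-2, -1]

x̄ = F·x = [6, 4, -1]
P̄ = F·P·Fᵀ + Q = [32 -3 -10; -3 27 -10; -10 -10 29]
S = H·P̄·Hᵀ + R = [493 140; 140 235]
K = P̄·Hᵀ·S⁻¹ = [2975/19251 -37943/96255; -1340/6417 -241/32085; 2014/19251 18167/96255]
x' − x̄ = [-517838/96255, -44056/32085, 351092/96255] = K·y
y = (KᵀK)⁻¹·Kᵀ·(x' − x̄) = [6, 16]
z = y + H·x̄ = [6, 16] + [-8, -17] = [-2, -1]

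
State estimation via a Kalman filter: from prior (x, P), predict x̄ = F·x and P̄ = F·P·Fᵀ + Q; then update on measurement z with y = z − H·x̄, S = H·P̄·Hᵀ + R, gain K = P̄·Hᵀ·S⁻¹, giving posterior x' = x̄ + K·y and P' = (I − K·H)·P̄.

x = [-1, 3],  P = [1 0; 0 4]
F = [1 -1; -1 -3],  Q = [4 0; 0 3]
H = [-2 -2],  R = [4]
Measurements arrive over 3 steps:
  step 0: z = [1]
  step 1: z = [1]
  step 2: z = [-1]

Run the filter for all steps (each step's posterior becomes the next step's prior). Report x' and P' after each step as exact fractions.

step 0: x̄ = F·x = [-4, -8]
step 0: P̄ = F·P·Fᵀ + Q = [9 11; 11 40]
step 0: y = z − H·x̄ = [-23]
step 0: S = H·P̄·Hᵀ + R = [288]
step 0: K = P̄·Hᵀ·S⁻¹ = [-5/36; -17/48]
step 0: x' = x̄ + K·y = [-29/36, 7/48]
step 0: P' = (I − K·H)·P̄ = [31/9 -19/6; -19/6 31/8]
step 1: x̄ = F·x = [-137/144, 53/144]
step 1: P̄ = F·P·Fᵀ + Q = [1271/72 1045/72; 1045/72 1607/72]
step 1: y = z − H·x̄ = [-1/6]
step 1: S = H·P̄·Hᵀ + R = [280]
step 1: K = P̄·Hᵀ·S⁻¹ = [-193/840; -221/840]
step 1: x' = x̄ + K·y = [-767/840, 173/420]
step 1: P' = (I − K·H)·P̄ = [201/70 -1013/420; -1013/420 617/210]
step 2: x̄ = F·x = [-53/40, -271/840]
step 2: P̄ = F·P·Fᵀ + Q = [439/30 323/30; 323/30 1249/70]
step 2: y = z − H·x̄ = [-451/105]
step 2: S = H·P̄·Hᵀ + R = [23104/105]
step 2: K = P̄·Hᵀ·S⁻¹ = [-2667/11552; -751/2888]
step 2: x' = x̄ + K·y = [-3851/11552, 1147/1444]
step 2: P' = (I − K·H)·P̄ = [50341/17328 -10585/4332; -10585/4332 6419/2166]

step 0: x' = [-29/36, 7/48], P' = [31/9 -19/6; -19/6 31/8]
step 1: x' = [-767/840, 173/420], P' = [201/70 -1013/420; -1013/420 617/210]
step 2: x' = [-3851/11552, 1147/1444], P' = [50341/17328 -10585/4332; -10585/4332 6419/2166]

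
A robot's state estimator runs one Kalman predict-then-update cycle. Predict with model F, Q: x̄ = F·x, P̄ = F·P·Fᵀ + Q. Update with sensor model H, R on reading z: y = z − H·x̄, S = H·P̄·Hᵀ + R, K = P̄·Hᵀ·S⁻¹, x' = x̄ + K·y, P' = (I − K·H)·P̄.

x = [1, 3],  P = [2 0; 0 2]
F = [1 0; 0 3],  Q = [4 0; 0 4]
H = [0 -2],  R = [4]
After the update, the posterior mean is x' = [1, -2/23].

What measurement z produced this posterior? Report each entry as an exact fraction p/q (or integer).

z = [1]

x̄ = F·x = [1, 9]
P̄ = F·P·Fᵀ + Q = [6 0; 0 22]
S = H·P̄·Hᵀ + R = [92]
K = P̄·Hᵀ·S⁻¹ = [0; -11/23]
x' − x̄ = [0, -209/23] = K·y
y = (KᵀK)⁻¹·Kᵀ·(x' − x̄) = [19]
z = y + H·x̄ = [19] + [-18] = [1]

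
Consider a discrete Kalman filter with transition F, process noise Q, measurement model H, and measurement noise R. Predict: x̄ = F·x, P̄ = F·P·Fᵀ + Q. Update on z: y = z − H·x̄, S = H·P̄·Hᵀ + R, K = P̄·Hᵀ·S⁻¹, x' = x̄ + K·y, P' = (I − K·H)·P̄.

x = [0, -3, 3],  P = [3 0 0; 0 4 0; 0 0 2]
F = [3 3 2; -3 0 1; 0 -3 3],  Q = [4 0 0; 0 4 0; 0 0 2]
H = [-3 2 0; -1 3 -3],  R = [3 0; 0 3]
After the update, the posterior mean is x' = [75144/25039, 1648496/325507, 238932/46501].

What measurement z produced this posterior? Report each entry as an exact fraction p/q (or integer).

z = [1, -3]

x̄ = F·x = [-3, 3, 18]
P̄ = F·P·Fᵀ + Q = [75 -23 -24; -23 33 6; -24 6 56]
S = H·P̄·Hᵀ + R = [1086 424; 424 765]
K = P̄·Hᵀ·S⁻¹ = [-13599/50078 1412/25039; 59179/651014 27852/325507; 8406/46501 -12318/46501]
x' − x̄ = [150261/25039, 671975/325507, -598086/46501] = K·y
y = (KᵀK)⁻¹·Kᵀ·(x' − x̄) = [-14, 39]
z = y + H·x̄ = [-14, 39] + [15, -42] = [1, -3]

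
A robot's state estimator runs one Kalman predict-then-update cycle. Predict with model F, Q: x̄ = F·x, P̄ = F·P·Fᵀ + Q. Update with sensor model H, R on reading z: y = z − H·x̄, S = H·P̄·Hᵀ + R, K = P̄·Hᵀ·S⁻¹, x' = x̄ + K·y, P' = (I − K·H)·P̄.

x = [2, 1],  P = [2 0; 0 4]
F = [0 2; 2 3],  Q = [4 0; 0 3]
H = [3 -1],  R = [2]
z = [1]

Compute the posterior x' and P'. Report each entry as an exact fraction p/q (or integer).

x' = [242/85, 129/17]
P' = [404/85 228/17; 228/17 674/17]

x̄ = F·x = [2, 7]
P̄ = F·P·Fᵀ + Q = [20 24; 24 47]
y = z − H·x̄ = [2]
S = H·P̄·Hᵀ + R = [85]
K = P̄·Hᵀ·S⁻¹ = [36/85; 5/17]
x' = x̄ + K·y = [242/85, 129/17]
P' = (I − K·H)·P̄ = [404/85 228/17; 228/17 674/17]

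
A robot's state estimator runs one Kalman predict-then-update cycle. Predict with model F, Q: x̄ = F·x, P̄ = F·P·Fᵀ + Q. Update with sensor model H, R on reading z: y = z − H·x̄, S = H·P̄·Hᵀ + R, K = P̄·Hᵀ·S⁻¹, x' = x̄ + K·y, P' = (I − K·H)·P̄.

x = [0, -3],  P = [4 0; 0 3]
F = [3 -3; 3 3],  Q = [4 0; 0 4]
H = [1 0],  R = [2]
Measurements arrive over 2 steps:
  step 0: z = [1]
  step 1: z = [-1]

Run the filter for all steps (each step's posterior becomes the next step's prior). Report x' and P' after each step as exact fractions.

step 0: x̄ = F·x = [9, -9]
step 0: P̄ = F·P·Fᵀ + Q = [67 9; 9 67]
step 0: y = z − H·x̄ = [-8]
step 0: S = H·P̄·Hᵀ + R = [69]
step 0: K = P̄·Hᵀ·S⁻¹ = [67/69; 3/23]
step 0: x' = x̄ + K·y = [85/69, -231/23]
step 0: P' = (I − K·H)·P̄ = [134/69 6/23; 6/23 1514/23]
step 1: x̄ = F·x = [778/23, -608/23]
step 1: P̄ = F·P·Fᵀ + Q = [14012/23 -13224/23; -13224/23 14228/23]
step 1: y = z − H·x̄ = [-801/23]
step 1: S = H·P̄·Hᵀ + R = [14058/23]
step 1: K = P̄·Hᵀ·S⁻¹ = [7006/7029; -2204/2343]
step 1: x' = x̄ + K·y = [-692/781, 4940/781]
step 1: P' = (I − K·H)·P̄ = [14012/7029 -4408/2343; -4408/2343 60732/781]

step 0: x' = [85/69, -231/23], P' = [134/69 6/23; 6/23 1514/23]
step 1: x' = [-692/781, 4940/781], P' = [14012/7029 -4408/2343; -4408/2343 60732/781]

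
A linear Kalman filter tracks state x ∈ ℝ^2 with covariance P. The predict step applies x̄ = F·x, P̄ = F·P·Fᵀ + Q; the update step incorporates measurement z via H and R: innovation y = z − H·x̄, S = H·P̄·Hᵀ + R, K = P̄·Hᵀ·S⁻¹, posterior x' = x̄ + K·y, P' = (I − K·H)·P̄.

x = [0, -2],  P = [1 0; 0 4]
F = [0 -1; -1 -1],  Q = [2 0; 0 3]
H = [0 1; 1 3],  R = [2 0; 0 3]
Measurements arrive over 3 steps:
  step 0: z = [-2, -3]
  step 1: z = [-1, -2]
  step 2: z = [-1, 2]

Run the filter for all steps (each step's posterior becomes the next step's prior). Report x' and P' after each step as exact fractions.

step 0: x' = [60/133, -22/19], P' = [354/133 -12/19; -12/19 8/19]
step 1: x' = [5348/5371, -14537/16113], P' = [11466/5371 -3148/5371; -3148/5371 6938/16113]
step 2: x' = [484853/360625, 2471/72125], P' = [3839928/1803125 -209004/360625; -209004/360625 30722/72125]

step 0: x̄ = F·x = [2, 2]
step 0: P̄ = F·P·Fᵀ + Q = [6 4; 4 8]
step 0: y = z − H·x̄ = [-4, -11]
step 0: S = H·P̄·Hᵀ + R = [10 28; 28 105]
step 0: K = P̄·Hᵀ·S⁻¹ = [-6/19 34/133; 4/19 4/19]
step 0: x' = x̄ + K·y = [60/133, -22/19]
step 0: P' = (I − K·H)·P̄ = [354/133 -12/19; -12/19 8/19]
step 1: x̄ = F·x = [22/19, 94/133]
step 1: P̄ = F·P·Fᵀ + Q = [46/19 -4/19; -4/19 641/133]
step 1: y = z − H·x̄ = [-227/133, -702/133]
step 1: S = H·P̄·Hᵀ + R = [907/133 1895/133; 1895/133 6322/133]
step 1: K = P̄·Hᵀ·S⁻¹ = [-1574/5371 674/5371; 3469/16113 3790/16113]
step 1: x' = x̄ + K·y = [5348/5371, -14537/16113]
step 1: P' = (I − K·H)·P̄ = [11466/5371 -3148/5371; -3148/5371 6938/16113]
step 2: x̄ = F·x = [14537/16113, -1507/16113]
step 2: P̄ = F·P·Fᵀ + Q = [39164/16113 -2506/16113; -2506/16113 70787/16113]
step 2: y = z − H·x̄ = [-14606/16113, 22210/16113]
step 2: S = H·P̄·Hᵀ + R = [103013/16113 209855/16113; 209855/16113 709550/16113]
step 2: K = P̄·Hᵀ·S⁻¹ = [-104502/360625 234956/1803125; 15361/72125 83942/360625]
step 2: x' = x̄ + K·y = [484853/360625, 2471/72125]
step 2: P' = (I − K·H)·P̄ = [3839928/1803125 -209004/360625; -209004/360625 30722/72125]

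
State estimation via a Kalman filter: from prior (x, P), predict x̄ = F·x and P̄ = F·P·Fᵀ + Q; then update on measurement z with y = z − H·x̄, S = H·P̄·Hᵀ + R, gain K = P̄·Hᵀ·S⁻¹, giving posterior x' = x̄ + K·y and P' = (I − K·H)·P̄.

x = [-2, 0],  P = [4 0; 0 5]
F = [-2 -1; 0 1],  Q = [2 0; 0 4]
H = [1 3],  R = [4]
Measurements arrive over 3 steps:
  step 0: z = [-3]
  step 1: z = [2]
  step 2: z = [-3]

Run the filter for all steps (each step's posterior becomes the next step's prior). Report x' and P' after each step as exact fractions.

step 0: x̄ = F·x = [4, 0]
step 0: P̄ = F·P·Fᵀ + Q = [23 -5; -5 9]
step 0: y = z − H·x̄ = [-7]
step 0: S = H·P̄·Hᵀ + R = [78]
step 0: K = P̄·Hᵀ·S⁻¹ = [4/39; 11/39]
step 0: x' = x̄ + K·y = [128/39, -77/39]
step 0: P' = (I − K·H)·P̄ = [865/39 -283/39; -283/39 109/39]
step 1: x̄ = F·x = [-179/39, -77/39]
step 1: P̄ = F·P·Fᵀ + Q = [2515/39 457/39; 457/39 265/39]
step 1: y = z − H·x̄ = [488/39]
step 1: S = H·P̄·Hᵀ + R = [7798/39]
step 1: K = P̄·Hᵀ·S⁻¹ = [1943/3899; 626/3899]
step 1: x' = x̄ + K·y = [6417/3899, 135/3899]
step 1: P' = (I − K·H)·P̄ = [57833/3899 -16687/3899; -16687/3899 6397/3899]
step 2: x̄ = F·x = [-12969/3899, 135/3899]
step 2: P̄ = F·P·Fᵀ + Q = [178779/3899 26977/3899; 26977/3899 21993/3899]
step 2: y = z − H·x̄ = [867/3899]
step 2: S = H·P̄·Hᵀ + R = [554174/3899]
step 2: K = P̄·Hᵀ·S⁻¹ = [129855/277087; 46478/277087]
step 2: x' = x̄ + K·y = [-892782/277087, 19929/277087]
step 2: P' = (I − K·H)·P̄ = [4055577/277087 -1178719/277087; -1178719/277087 454877/277087]

step 0: x' = [128/39, -77/39], P' = [865/39 -283/39; -283/39 109/39]
step 1: x' = [6417/3899, 135/3899], P' = [57833/3899 -16687/3899; -16687/3899 6397/3899]
step 2: x' = [-892782/277087, 19929/277087], P' = [4055577/277087 -1178719/277087; -1178719/277087 454877/277087]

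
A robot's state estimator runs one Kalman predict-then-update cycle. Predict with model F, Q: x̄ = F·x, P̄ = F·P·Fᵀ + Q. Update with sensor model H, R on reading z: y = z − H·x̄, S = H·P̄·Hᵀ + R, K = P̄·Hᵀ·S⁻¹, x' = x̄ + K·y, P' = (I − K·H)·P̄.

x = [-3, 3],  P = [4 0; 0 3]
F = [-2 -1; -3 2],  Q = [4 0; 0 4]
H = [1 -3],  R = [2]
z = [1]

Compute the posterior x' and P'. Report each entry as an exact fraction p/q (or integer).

x̄ = F·x = [3, 15]
P̄ = F·P·Fᵀ + Q = [23 18; 18 52]
y = z − H·x̄ = [43]
S = H·P̄·Hᵀ + R = [385]
K = P̄·Hᵀ·S⁻¹ = [-31/385; -138/385]
x' = x̄ + K·y = [-178/385, -159/385]
P' = (I − K·H)·P̄ = [7894/385 2652/385; 2652/385 976/385]

x' = [-178/385, -159/385]
P' = [7894/385 2652/385; 2652/385 976/385]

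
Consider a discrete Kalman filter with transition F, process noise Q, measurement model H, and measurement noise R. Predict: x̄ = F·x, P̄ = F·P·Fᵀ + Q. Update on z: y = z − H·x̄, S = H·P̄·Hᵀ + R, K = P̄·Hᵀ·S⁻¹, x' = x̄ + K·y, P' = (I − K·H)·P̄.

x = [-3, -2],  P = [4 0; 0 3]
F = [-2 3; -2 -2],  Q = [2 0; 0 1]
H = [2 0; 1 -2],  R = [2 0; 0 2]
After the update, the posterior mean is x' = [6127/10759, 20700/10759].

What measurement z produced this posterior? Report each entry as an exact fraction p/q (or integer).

z = [1, -3]

x̄ = F·x = [0, 10]
P̄ = F·P·Fᵀ + Q = [45 -2; -2 29]
S = H·P̄·Hᵀ + R = [182 98; 98 171]
K = P̄·Hᵀ·S⁻¹ = [5294/10759 7/1537; 2598/10759 -752/1537]
x' − x̄ = [6127/10759, -86890/10759] = K·y
y = (KᵀK)⁻¹·Kᵀ·(x' − x̄) = [1, 17]
z = y + H·x̄ = [1, 17] + [0, -20] = [1, -3]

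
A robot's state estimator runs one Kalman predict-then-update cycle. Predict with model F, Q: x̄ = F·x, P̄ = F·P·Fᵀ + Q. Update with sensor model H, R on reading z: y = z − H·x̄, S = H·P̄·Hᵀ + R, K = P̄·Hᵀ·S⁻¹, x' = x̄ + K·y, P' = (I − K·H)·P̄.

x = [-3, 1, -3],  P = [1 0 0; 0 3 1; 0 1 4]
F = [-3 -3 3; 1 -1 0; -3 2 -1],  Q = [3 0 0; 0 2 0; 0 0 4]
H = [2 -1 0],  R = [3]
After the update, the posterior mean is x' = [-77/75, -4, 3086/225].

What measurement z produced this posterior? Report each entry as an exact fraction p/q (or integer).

x̄ = F·x = [-3, -4, 14]
P̄ = F·P·Fᵀ + Q = [57 3 -12; 3 6 -8; -12 -8 25]
S = H·P̄·Hᵀ + R = [225]
K = P̄·Hᵀ·S⁻¹ = [37/75; 0; -16/225]
x' − x̄ = [148/75, 0, -64/225] = K·y
y = (KᵀK)⁻¹·Kᵀ·(x' − x̄) = [4]
z = y + H·x̄ = [4] + [-2] = [2]

z = [2]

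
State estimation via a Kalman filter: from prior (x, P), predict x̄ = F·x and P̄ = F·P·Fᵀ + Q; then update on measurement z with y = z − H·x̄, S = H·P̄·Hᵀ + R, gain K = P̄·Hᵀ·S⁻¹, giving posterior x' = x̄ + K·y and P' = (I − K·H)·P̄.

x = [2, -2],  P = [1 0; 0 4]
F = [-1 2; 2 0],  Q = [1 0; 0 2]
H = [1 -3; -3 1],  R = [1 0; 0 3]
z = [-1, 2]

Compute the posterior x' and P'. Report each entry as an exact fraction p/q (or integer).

x̄ = F·x = [-6, 4]
P̄ = F·P·Fᵀ + Q = [18 -2; -2 6]
y = z − H·x̄ = [17, -20]
S = H·P̄·Hᵀ + R = [85 -92; -92 183]
K = P̄·Hᵀ·S⁻¹ = [-760/7091 -2552/7091; -2556/7091 -820/7091]
x' = x̄ + K·y = [-4426/7091, 1312/7091]
P' = (I − K·H)·P̄ = [2966/7091 1242/7091; 1242/7091 1266/7091]

x' = [-4426/7091, 1312/7091]
P' = [2966/7091 1242/7091; 1242/7091 1266/7091]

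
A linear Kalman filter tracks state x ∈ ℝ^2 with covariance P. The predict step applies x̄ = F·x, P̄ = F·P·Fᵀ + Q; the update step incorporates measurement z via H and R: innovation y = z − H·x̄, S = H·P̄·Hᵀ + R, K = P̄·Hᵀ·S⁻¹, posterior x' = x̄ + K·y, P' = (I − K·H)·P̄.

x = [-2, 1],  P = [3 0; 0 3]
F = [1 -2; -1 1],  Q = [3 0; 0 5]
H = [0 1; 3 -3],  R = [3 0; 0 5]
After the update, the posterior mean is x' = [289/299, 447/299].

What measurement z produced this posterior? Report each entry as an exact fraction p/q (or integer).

z = [3, -1]

x̄ = F·x = [-4, 3]
P̄ = F·P·Fᵀ + Q = [18 -9; -9 11]
S = H·P̄·Hᵀ + R = [14 -60; -60 428]
K = P̄·Hᵀ·S⁻¹ = [126/299 297/1196; 277/598 -45/598]
x' − x̄ = [1485/299, -450/299] = K·y
y = (KᵀK)⁻¹·Kᵀ·(x' − x̄) = [0, 20]
z = y + H·x̄ = [0, 20] + [3, -21] = [3, -1]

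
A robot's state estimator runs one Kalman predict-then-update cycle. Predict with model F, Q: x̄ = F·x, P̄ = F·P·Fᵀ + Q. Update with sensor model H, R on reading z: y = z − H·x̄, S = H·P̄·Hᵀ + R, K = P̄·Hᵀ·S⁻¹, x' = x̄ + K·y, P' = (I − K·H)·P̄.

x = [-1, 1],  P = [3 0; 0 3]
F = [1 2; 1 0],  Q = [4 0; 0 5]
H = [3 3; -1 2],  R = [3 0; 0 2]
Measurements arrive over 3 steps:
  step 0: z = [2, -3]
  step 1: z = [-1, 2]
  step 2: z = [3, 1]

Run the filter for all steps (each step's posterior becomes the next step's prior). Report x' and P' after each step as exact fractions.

step 0: x̄ = F·x = [1, -1]
step 0: P̄ = F·P·Fᵀ + Q = [19 3; 3 8]
step 0: y = z − H·x̄ = [2, 0]
step 0: S = H·P̄·Hᵀ + R = [300 0; 0 41]
step 0: K = P̄·Hᵀ·S⁻¹ = [11/50 -13/41; 11/100 13/41]
step 0: x' = x̄ + K·y = [36/25, -39/50]
step 0: P' = (I − K·H)·P̄ = [367/1025 -283/2050; -283/2050 1017/4100]
step 1: x̄ = F·x = [-3/25, 36/25]
step 1: P̄ = F·P·Fᵀ + Q = [4918/1025 84/1025; 84/1025 5492/1025]
step 1: y = z − H·x̄ = [-124/25, -1]
step 1: S = H·P̄·Hᵀ + R = [2397/25 18; 18 1144/41]
step 1: K = P̄·Hᵀ·S⁻¹ = [42017/200839 -120923/401678; 22546/200839 61999/200839]
step 1: x' = x̄ + K·y = [-344087/401678, 115381/200839]
step 1: P' = (I − K·H)·P̄ = [68319/200839 -26302/200839; -26302/200839 48848/200839]
step 2: x̄ = F·x = [117437/401678, -344087/401678]
step 2: P̄ = F·P·Fᵀ + Q = [961859/200839 15715/200839; 15715/200839 1072514/200839]
step 2: y = z − H·x̄ = [942492/200839, 1207289/401678]
step 2: S = H·P̄·Hᵀ + R = [19194744/200839 3596652/200839; 3596652/200839 5590733/200839]
step 2: K = P̄·Hᵀ·S⁻¹ = [16383351/78318772 -5893470/19579693; 764445/6810328 525507/1702582]
step 2: x' = x̄ + K·y = [14463563/39159386, 2035681/3405164]
step 2: P' = (I − K·H)·P̄ = [13319077/39159386 -445861/3405164; -445861/3405164 1656167/6810328]

step 0: x' = [36/25, -39/50], P' = [367/1025 -283/2050; -283/2050 1017/4100]
step 1: x' = [-344087/401678, 115381/200839], P' = [68319/200839 -26302/200839; -26302/200839 48848/200839]
step 2: x' = [14463563/39159386, 2035681/3405164], P' = [13319077/39159386 -445861/3405164; -445861/3405164 1656167/6810328]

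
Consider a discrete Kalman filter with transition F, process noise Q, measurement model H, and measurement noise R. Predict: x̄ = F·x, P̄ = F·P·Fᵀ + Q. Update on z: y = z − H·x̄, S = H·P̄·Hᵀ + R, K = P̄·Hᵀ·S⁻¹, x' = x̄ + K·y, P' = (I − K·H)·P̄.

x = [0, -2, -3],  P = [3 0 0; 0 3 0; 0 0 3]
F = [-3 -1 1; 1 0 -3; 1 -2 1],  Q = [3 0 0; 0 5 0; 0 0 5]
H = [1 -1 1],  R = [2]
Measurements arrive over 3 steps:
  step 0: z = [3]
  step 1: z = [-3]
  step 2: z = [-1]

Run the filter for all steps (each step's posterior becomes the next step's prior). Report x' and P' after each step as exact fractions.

step 0: x̄ = F·x = [-1, 9, 1]
step 0: P̄ = F·P·Fᵀ + Q = [36 -18 0; -18 35 -6; 0 -6 23]
step 0: y = z − H·x̄ = [12]
step 0: S = H·P̄·Hᵀ + R = [144]
step 0: K = P̄·Hᵀ·S⁻¹ = [3/8; -59/144; 29/144]
step 0: x' = x̄ + K·y = [7/2, 49/12, 41/12]
step 0: P' = (I − K·H)·P̄ = [63/4 33/8 -87/8; 33/8 1559/144 847/144; -87/8 847/144 2471/144]
step 1: x̄ = F·x = [-67/6, -27/4, -5/4]
step 1: P̄ = F·P·Fᵀ + Q = [9035/36 -4655/24 391/24; -4655/24 3847/16 209/16; 391/24 209/16 311/16]
step 1: y = z − H·x̄ = [8/3]
step 1: S = H·P̄·Hᵀ + R = [8165/9]
step 1: K = P̄·Hᵀ·S⁻¹ = [4151/8165; -3792/8165; 204/8165]
step 1: x' = x̄ + K·y = [-160213/16330, -260903/32660, -38649/32660]
step 1: P' = (I − K·H)·P̄ = [538619/32660 1322279/65320 311457/65320; 1322279/65320 5847619/130640 3081717/130640; 311457/65320 3081717/130640 2465331/130640]
step 2: x̄ = F·x = [295883/8165, -204479/32660, 162731/32660]
step 2: P̄ = F·P·Fᵀ + Q = [2128849/8165 -128711/16330 1303619/16330; -128711/16330 21258171/130640 6713841/130640; 1303619/16330 6713841/130640 7004211/130640]
step 2: y = z − H·x̄ = [-791701/16330]
step 2: S = H·P̄·Hᵀ + R = [18018711/32660]
step 2: K = P̄·Hᵀ·S⁻¹ = [3793352/6006237; -7787009/36037422; 5359661/36037422]
step 2: x' = x̄ + K·y = [33746863/6006237, 75950239/18018711, -40142257/18018711]
step 2: P' = (I − K·H)·P̄ = [81413843/2002079 809754779/12012474 336445129/12012474; 809754779/12012474 9871626775/72074844 4981950065/72074844; 336445129/12012474 4981950065/72074844 2984717935/72074844]

step 0: x' = [7/2, 49/12, 41/12], P' = [63/4 33/8 -87/8; 33/8 1559/144 847/144; -87/8 847/144 2471/144]
step 1: x' = [-160213/16330, -260903/32660, -38649/32660], P' = [538619/32660 1322279/65320 311457/65320; 1322279/65320 5847619/130640 3081717/130640; 311457/65320 3081717/130640 2465331/130640]
step 2: x' = [33746863/6006237, 75950239/18018711, -40142257/18018711], P' = [81413843/2002079 809754779/12012474 336445129/12012474; 809754779/12012474 9871626775/72074844 4981950065/72074844; 336445129/12012474 4981950065/72074844 2984717935/72074844]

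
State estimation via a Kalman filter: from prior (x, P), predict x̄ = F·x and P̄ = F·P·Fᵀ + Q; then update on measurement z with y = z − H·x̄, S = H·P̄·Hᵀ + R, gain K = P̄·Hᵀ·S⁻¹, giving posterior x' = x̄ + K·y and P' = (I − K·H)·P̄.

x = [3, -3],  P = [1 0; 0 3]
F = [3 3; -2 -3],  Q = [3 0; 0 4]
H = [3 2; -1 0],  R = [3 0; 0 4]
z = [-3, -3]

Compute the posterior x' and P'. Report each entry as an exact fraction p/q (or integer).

x̄ = F·x = [0, 3]
P̄ = F·P·Fᵀ + Q = [39 -33; -33 35]
y = z − H·x̄ = [-9, -3]
S = H·P̄·Hᵀ + R = [98 -51; -51 43]
K = P̄·Hᵀ·S⁻¹ = [204/1613 -1221/1613; 436/1613 1755/1613]
x' = x̄ + K·y = [1827/1613, -4350/1613]
P' = (I − K·H)·P̄ = [4884/1613 -7020/1613; -7020/1613 11184/1613]

x' = [1827/1613, -4350/1613]
P' = [4884/1613 -7020/1613; -7020/1613 11184/1613]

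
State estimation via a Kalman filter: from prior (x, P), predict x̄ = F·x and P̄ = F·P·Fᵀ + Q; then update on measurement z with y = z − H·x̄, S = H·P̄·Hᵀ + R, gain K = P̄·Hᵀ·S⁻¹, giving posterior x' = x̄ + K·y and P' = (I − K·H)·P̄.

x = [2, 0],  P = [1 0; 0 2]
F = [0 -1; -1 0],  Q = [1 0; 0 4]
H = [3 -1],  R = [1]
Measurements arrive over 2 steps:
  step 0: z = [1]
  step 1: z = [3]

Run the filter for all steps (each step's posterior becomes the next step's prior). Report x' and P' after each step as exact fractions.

step 0: x' = [-3/11, -61/33], P' = [6/11 15/11; 15/11 140/33]
step 1: x' = [164/147, 29/98], P' = [449/735 74/49; 74/49 445/98]

step 0: x̄ = F·x = [0, -2]
step 0: P̄ = F·P·Fᵀ + Q = [3 0; 0 5]
step 0: y = z − H·x̄ = [-1]
step 0: S = H·P̄·Hᵀ + R = [33]
step 0: K = P̄·Hᵀ·S⁻¹ = [3/11; -5/33]
step 0: x' = x̄ + K·y = [-3/11, -61/33]
step 0: P' = (I − K·H)·P̄ = [6/11 15/11; 15/11 140/33]
step 1: x̄ = F·x = [61/33, 3/11]
step 1: P̄ = F·P·Fᵀ + Q = [173/33 15/11; 15/11 50/11]
step 1: y = z − H·x̄ = [-25/11]
step 1: S = H·P̄·Hᵀ + R = [490/11]
step 1: K = P̄·Hᵀ·S⁻¹ = [79/245; -1/98]
step 1: x' = x̄ + K·y = [164/147, 29/98]
step 1: P' = (I − K·H)·P̄ = [449/735 74/49; 74/49 445/98]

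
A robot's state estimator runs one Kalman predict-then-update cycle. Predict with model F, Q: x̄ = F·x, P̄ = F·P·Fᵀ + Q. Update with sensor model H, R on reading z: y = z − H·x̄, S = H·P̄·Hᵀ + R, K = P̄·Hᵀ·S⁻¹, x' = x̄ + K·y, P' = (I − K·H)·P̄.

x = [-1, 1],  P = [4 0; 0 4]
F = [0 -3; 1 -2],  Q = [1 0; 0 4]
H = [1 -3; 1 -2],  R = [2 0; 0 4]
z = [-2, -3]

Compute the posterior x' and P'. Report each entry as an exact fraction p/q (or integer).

x' = [-931/415, -21/415]
P' = [7012/415 2592/415; 2592/415 1032/415]

x̄ = F·x = [-3, -3]
P̄ = F·P·Fᵀ + Q = [37 24; 24 24]
y = z − H·x̄ = [-8, -6]
S = H·P̄·Hᵀ + R = [111 61; 61 41]
K = P̄·Hᵀ·S⁻¹ = [-382/415 457/415; -252/415 132/415]
x' = x̄ + K·y = [-931/415, -21/415]
P' = (I − K·H)·P̄ = [7012/415 2592/415; 2592/415 1032/415]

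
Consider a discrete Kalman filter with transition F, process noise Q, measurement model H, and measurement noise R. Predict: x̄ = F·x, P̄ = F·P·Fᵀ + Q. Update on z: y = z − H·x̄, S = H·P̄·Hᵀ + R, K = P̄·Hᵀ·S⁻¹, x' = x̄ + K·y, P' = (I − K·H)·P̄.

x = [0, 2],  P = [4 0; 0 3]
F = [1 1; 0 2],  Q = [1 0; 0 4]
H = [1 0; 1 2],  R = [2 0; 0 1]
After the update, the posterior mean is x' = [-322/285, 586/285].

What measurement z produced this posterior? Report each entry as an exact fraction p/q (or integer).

x̄ = F·x = [2, 4]
P̄ = F·P·Fᵀ + Q = [8 6; 6 16]
S = H·P̄·Hᵀ + R = [10 20; 20 97]
K = P̄·Hᵀ·S⁻¹ = [188/285 4/57; -89/285 26/57]
x' − x̄ = [-892/285, -554/285] = K·y
y = (KᵀK)⁻¹·Kᵀ·(x' − x̄) = [-4, -7]
z = y + H·x̄ = [-4, -7] + [2, 10] = [-2, 3]

z = [-2, 3]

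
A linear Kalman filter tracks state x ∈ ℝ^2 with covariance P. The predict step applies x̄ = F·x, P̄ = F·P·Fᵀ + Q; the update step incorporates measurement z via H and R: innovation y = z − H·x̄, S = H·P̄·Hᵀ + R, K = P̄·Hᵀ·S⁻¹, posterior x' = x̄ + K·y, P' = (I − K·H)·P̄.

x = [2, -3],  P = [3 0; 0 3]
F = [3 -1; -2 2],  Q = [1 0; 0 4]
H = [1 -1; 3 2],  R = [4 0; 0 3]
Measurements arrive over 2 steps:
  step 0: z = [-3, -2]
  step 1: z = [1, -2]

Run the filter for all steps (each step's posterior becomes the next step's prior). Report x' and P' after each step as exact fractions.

step 0: x̄ = F·x = [9, -10]
step 0: P̄ = F·P·Fᵀ + Q = [31 -24; -24 28]
step 0: y = z − H·x̄ = [-22, -9]
step 0: S = H·P̄·Hᵀ + R = [111 61; 61 106]
step 0: K = P̄·Hᵀ·S⁻¹ = [617/1609 328/1609; -4536/8045 1396/8045]
step 0: x' = x̄ + K·y = [-2045/1609, 6778/8045]
step 0: P' = (I − K·H)·P̄ = [1184/1609 -1284/1609; -1284/1609 11724/8045]
step 1: x̄ = F·x = [-37453/8045, 34006/8045]
step 1: P̄ = F·P·Fᵀ + Q = [111569/8045 -110328/8045; -110328/8045 154116/8045]
step 1: y = z − H·x̄ = [79504/8045, 28257/8045]
step 1: S = H·P̄·Hᵀ + R = [518521/8045 136803/8045; 136803/8045 320784/8045]
step 1: K = P̄·Hᵀ·S⁻¹ = [2302817/6116353 1192528/6116353; -3385824/6116353 1010124/6116353]
step 1: x' = x̄ + K·y = [-1528321/6116353, -4058518/6116353]
step 1: P' = (I − K·H)·P̄ = [4400024/6116353 -4811244/6116353; -4811244/6116353 8732052/6116353]

step 0: x' = [-2045/1609, 6778/8045], P' = [1184/1609 -1284/1609; -1284/1609 11724/8045]
step 1: x' = [-1528321/6116353, -4058518/6116353], P' = [4400024/6116353 -4811244/6116353; -4811244/6116353 8732052/6116353]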